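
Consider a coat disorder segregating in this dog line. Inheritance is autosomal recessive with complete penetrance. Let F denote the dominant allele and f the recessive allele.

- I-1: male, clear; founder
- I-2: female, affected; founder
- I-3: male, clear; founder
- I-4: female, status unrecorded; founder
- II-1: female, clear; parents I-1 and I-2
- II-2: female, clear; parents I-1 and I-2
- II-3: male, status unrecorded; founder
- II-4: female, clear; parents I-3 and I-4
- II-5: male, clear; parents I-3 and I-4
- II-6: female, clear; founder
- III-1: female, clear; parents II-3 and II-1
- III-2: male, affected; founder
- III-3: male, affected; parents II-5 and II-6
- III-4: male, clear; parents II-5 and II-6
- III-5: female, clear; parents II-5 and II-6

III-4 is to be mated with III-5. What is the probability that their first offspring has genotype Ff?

4/9

II-5 is clear so carries F and passed f to III-3 (ff), so II-5 is Ff.
II-6 is clear so carries F and passed f to III-3 (ff), so II-6 is Ff.
III-4 is a clear offspring of II-5 (Ff) × II-6 (Ff), whose cross gives 1/4 FF : 1/2 Ff : 1/4 ff; conditioning on being clear, III-4 is FF with probability 1/3, Ff with probability 2/3.
III-5 is a clear offspring of II-5 (Ff) × II-6 (Ff), whose cross gives 1/4 FF : 1/2 Ff : 1/4 ff; conditioning on being clear, III-5 is FF with probability 1/3, Ff with probability 2/3.
Summing over parental genotype combinations, P(offspring has genotype Ff) = 2/9·1/2 + 2/9·1/2 + 4/9·1/2 = 4/9.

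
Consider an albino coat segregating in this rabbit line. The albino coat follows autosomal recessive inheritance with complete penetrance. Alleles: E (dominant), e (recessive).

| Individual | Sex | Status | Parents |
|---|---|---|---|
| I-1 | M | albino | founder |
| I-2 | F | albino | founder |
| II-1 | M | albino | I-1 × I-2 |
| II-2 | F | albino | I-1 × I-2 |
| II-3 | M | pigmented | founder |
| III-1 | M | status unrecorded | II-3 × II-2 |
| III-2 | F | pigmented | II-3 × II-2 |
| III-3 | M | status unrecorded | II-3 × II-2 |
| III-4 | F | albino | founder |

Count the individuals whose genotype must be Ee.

Obligate heterozygotes: III-2 is pigmented so carries E and received e from II-2 (ee), so III-2 is Ee.
Every other individual is either homozygous by phenotype or has at least one consistent homozygous assignment, so the count is 1.

1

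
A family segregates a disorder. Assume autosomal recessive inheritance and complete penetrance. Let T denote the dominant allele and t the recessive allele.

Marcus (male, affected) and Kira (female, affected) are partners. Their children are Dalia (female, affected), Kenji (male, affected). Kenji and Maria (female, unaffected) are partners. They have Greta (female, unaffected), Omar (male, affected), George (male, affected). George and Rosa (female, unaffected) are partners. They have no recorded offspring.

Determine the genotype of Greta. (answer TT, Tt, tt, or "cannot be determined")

Tt

From phenotype alone, Greta is TT or Tt.
Greta is unaffected so carries T and received t from Kenji (tt), so Greta is Tt.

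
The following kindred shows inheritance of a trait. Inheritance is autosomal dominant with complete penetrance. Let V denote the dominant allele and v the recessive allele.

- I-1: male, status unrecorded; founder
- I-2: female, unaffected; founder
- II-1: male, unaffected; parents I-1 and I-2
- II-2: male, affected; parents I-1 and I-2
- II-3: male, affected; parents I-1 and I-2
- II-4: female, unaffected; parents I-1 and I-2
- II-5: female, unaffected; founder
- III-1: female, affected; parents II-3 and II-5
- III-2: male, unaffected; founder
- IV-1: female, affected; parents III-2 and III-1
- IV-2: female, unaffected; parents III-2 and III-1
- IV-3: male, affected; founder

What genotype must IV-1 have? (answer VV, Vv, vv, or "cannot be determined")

From phenotype alone, IV-1 is VV or Vv.
IV-1 is affected so carries V and received v from III-2 (vv), so IV-1 is Vv.

Vv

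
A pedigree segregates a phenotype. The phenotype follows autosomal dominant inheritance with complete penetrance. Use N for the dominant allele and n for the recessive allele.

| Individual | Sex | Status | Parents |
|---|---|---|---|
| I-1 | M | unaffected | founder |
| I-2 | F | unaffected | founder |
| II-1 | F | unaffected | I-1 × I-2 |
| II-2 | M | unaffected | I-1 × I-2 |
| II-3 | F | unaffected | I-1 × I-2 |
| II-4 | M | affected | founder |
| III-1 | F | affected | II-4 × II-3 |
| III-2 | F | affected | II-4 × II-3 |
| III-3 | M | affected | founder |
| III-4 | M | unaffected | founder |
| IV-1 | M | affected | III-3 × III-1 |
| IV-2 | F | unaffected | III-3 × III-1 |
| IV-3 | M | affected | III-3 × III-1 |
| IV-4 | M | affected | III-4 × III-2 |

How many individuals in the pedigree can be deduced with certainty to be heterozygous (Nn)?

Obligate heterozygotes: III-1 is affected so carries N and received n from II-3 (nn), so III-1 is Nn; III-2 is affected so carries N and received n from II-3 (nn), so III-2 is Nn; III-3 is affected so carries N and passed n to IV-2 (nn), so III-3 is Nn; IV-4 is affected so carries N and received n from III-4 (nn), so IV-4 is Nn.
Every other individual is either homozygous by phenotype or has at least one consistent homozygous assignment, so the count is 4.

4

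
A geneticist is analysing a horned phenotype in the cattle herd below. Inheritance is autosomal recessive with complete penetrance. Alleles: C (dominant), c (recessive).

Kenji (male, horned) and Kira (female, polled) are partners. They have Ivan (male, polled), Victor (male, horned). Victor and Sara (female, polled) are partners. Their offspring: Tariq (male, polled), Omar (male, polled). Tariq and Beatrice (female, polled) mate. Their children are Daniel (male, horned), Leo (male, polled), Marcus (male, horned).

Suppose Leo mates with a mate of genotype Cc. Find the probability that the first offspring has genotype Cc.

Tariq is polled so carries C and received c from Victor (cc), so Tariq is Cc.
Beatrice is polled so carries C and passed c to Daniel (cc), so Beatrice is Cc.
Leo is a polled offspring of Tariq (Cc) × Beatrice (Cc), whose cross gives 1/4 CC : 1/2 Cc : 1/4 cc; conditioning on being polled, Leo is CC with probability 1/3, Cc with probability 2/3.
Summing over parental genotype combinations, P(offspring has genotype Cc) = 1/3·1/2 + 2/3·1/2 = 1/2.

1/2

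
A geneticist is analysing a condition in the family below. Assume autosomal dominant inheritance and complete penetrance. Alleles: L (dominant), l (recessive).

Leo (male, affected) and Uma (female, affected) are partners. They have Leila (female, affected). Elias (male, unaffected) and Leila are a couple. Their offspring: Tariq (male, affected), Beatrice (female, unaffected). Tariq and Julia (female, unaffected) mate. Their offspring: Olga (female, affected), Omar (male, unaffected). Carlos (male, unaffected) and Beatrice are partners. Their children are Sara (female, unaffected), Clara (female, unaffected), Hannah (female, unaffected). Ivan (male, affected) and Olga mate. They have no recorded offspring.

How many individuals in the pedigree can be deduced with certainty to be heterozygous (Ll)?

3

Obligate heterozygotes: Leila is affected so carries L and passed l to Beatrice (ll), so Leila is Ll; Tariq is affected so carries L and received l from Elias (ll), so Tariq is Ll; Olga is affected so carries L and received l from Julia (ll), so Olga is Ll.
Every other individual is either homozygous by phenotype or has at least one consistent homozygous assignment, so the count is 3.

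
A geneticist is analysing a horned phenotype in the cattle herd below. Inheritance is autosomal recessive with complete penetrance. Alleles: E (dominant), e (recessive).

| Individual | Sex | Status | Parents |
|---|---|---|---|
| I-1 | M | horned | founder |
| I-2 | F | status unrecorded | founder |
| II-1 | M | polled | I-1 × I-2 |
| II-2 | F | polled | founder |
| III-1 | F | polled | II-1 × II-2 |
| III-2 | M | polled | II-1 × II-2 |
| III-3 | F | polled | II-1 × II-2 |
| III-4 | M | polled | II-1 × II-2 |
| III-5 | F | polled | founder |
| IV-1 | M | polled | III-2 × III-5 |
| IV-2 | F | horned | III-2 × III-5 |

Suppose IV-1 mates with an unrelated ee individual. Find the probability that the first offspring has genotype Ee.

2/3

III-2 is polled so carries E and passed e to IV-2 (ee), so III-2 is Ee.
III-5 is polled so carries E and passed e to IV-2 (ee), so III-5 is Ee.
IV-1 is a polled offspring of III-2 (Ee) × III-5 (Ee), whose cross gives 1/4 EE : 1/2 Ee : 1/4 ee; conditioning on being polled, IV-1 is EE with probability 1/3, Ee with probability 2/3.
Summing over parental genotype combinations, P(offspring has genotype Ee) = 1/3·1 + 2/3·1/2 = 2/3.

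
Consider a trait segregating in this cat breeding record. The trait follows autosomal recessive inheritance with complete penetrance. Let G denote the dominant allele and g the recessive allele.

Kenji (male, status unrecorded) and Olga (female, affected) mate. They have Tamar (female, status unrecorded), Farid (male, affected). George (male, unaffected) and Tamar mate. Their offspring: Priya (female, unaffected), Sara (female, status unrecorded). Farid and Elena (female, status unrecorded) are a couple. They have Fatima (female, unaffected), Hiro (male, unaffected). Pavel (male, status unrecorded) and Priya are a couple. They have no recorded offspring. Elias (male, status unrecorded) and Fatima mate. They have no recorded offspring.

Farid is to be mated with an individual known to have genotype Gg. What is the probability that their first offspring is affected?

1/2

Farid is affected, so Farid is gg.
The cross gives 1/2 Gg : 1/2 gg, so P(offspring is affected) = 1/2.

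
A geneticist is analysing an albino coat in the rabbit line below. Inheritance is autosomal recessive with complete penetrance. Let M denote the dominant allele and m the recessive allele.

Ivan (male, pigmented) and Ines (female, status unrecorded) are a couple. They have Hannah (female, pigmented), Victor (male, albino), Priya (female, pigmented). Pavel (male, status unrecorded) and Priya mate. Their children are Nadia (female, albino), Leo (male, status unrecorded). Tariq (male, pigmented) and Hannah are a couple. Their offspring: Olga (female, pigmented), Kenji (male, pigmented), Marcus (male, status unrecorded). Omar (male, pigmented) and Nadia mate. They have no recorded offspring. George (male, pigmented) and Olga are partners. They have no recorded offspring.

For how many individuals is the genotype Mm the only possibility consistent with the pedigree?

Obligate heterozygotes: Ivan is pigmented so carries M and passed m to Victor (mm), so Ivan is Mm; Priya is pigmented so carries M and passed m to Nadia (mm), so Priya is Mm.
Every other individual is either homozygous by phenotype or has at least one consistent homozygous assignment, so the count is 2.

2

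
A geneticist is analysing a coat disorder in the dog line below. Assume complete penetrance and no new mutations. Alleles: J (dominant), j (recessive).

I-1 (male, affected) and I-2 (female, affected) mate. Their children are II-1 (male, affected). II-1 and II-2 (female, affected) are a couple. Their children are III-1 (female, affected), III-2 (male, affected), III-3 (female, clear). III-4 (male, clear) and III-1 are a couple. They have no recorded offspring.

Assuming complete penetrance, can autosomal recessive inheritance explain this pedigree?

Under autosomal recessive, III-3 (clear, female) cannot arise from II-1 (affected) × II-2 (affected).

No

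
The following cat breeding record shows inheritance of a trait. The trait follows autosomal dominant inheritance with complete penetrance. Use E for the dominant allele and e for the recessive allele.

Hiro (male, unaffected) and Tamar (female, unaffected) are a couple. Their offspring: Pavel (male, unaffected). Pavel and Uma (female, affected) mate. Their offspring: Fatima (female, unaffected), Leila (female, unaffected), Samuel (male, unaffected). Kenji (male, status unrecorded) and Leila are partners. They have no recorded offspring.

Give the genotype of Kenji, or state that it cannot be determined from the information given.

cannot be determined

Kenji's phenotype is unrecorded, and no parent or child forces a single allele at both positions; consistent genotype assignments exist with Kenji as EE or Ee or ee.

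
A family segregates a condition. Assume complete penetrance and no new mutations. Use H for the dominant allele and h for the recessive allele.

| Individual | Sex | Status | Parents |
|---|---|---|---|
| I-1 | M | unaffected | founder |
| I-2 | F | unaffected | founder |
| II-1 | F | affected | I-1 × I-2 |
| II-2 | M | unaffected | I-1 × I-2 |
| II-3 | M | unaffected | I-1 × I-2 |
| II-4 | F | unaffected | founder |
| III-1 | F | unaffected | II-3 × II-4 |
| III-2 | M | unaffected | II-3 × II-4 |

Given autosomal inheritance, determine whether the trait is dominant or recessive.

I-1 and I-2 are both unaffected yet have an affected child II-1. Under dominance, an affected child requires at least one affected parent, so the trait cannot be dominant.

recessive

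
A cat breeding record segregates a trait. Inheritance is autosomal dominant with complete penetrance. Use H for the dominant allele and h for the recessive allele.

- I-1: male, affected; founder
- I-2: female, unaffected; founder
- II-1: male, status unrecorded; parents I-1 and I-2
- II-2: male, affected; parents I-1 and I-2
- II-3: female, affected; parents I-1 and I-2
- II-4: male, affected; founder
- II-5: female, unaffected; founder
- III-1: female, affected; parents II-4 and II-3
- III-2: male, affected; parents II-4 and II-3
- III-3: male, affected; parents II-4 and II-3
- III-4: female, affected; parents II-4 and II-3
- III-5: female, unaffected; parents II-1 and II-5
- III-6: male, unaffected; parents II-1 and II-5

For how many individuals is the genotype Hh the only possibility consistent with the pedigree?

Obligate heterozygotes: II-2 is affected so carries H and received h from I-2 (hh), so II-2 is Hh; II-3 is affected so carries H and received h from I-2 (hh), so II-3 is Hh.
Every other individual is either homozygous by phenotype or has at least one consistent homozygous assignment, so the count is 2.

2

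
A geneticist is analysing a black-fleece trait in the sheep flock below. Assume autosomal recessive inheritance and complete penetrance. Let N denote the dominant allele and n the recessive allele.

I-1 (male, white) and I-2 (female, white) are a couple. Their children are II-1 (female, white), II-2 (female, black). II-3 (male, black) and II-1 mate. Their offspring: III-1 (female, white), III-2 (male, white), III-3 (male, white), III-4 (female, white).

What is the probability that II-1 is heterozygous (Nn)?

I-1 is white so carries N and passed n to II-2 (nn), so I-1 is Nn.
I-2 is white so carries N and passed n to II-2 (nn), so I-2 is Nn.
Their cross gives offspring ratios 1/4 NN : 1/2 Nn : 1/4 nn. Conditioning on II-1 being white, P(Nn) = 1/2 / 3/4 = 2/3 before taking II-1's own offspring into account.
II-3 is black, so II-3 is nn.
Now use II-1's offspring. Probability of each recorded status — white daughter III-1: 1/2 if II-1 is Nn, 1 if NN; white son III-2: 1/2 if II-1 is Nn, 1 if NN; white son III-3: 1/2 if II-1 is Nn, 1 if NN; white daughter III-4: 1/2 if II-1 is Nn, 1 if NN.
Bayes: P(Nn) = 2/3·1/16 / (2/3·1/16 + 1/3·1) = 1/9.

1/9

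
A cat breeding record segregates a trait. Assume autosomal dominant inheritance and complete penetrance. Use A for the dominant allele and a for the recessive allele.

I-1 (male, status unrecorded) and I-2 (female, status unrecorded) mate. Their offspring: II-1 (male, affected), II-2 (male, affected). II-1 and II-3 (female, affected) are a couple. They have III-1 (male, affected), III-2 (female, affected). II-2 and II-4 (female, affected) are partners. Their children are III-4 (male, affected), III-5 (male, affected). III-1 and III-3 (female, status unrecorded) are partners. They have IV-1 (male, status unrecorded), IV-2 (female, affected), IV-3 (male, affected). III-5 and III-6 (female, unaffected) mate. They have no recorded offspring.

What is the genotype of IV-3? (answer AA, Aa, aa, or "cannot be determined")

cannot be determined

IV-3's phenotype allows AA or Aa, and no parent or child forces a single allele at both positions; consistent genotype assignments exist with IV-3 as AA or Aa.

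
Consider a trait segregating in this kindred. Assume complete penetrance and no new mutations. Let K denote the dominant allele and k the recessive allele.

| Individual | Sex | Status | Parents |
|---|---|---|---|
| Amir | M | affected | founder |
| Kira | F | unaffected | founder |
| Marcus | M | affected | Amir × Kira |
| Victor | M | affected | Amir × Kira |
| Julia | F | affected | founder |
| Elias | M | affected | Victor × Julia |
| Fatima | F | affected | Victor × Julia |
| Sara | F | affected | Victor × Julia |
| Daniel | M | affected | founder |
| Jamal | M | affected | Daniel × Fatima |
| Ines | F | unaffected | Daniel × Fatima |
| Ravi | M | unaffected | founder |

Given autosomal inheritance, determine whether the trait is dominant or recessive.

dominant

Daniel and Fatima are both affected yet have an unaffected child Ines. Under a recessive model two affected parents are homozygous and every child would be affected, so the trait cannot be recessive.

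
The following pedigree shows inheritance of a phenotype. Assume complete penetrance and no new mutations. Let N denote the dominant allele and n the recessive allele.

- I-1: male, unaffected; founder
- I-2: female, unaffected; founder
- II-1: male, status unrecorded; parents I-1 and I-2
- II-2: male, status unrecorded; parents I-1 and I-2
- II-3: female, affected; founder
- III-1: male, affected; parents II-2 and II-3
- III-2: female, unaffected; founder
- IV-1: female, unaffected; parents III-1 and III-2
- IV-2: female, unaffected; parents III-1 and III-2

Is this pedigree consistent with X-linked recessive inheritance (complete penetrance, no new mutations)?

A consistent assignment under X-linked recessive exists: I-1 X^N Y, I-2 X^N X^N, II-1 X^N Y, II-2 X^N Y, II-3 X^n X^n, III-1 X^n Y, III-2 X^N X^N, IV-1 X^N X^n, IV-2 X^N X^n.
In this assignment every recorded phenotype matches its genotype and every non-founder's genotype is obtainable from its parents' genotypes, so the pedigree is consistent.

Yes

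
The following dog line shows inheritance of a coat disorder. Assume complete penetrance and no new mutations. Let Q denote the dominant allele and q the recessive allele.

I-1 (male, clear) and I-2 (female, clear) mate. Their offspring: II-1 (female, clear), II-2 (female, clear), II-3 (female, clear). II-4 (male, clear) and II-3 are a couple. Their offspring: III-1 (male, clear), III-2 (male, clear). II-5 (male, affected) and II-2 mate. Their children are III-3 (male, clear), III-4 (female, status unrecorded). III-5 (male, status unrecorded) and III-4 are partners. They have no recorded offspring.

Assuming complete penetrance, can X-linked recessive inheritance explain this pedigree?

Yes

A consistent assignment under X-linked recessive exists: I-1 X^Q Y, I-2 X^Q X^Q, II-1 X^Q X^Q, II-2 X^Q X^Q, II-3 X^Q X^Q, II-4 X^Q Y, II-5 X^q Y, III-1 X^Q Y, III-2 X^Q Y, III-3 X^Q Y, III-4 X^Q X^q, III-5 X^Q Y.
In this assignment every recorded phenotype matches its genotype and every non-founder's genotype is obtainable from its parents' genotypes, so the pedigree is consistent.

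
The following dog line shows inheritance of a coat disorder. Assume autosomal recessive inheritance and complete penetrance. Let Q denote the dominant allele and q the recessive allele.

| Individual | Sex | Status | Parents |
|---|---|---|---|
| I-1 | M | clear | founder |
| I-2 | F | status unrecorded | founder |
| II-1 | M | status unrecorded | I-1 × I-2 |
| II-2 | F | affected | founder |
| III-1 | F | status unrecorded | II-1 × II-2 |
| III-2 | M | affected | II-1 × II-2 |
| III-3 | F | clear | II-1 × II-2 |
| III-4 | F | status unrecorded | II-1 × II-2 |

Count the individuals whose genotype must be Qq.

2

Obligate heterozygotes: II-1 passed Q to III-3 (Qq, whose q came from II-2) and passed q to III-2 (qq), so II-1 is Qq; III-3 is clear so carries Q and received q from II-2 (qq), so III-3 is Qq.
Every other individual is either homozygous by phenotype or has at least one consistent homozygous assignment, so the count is 2.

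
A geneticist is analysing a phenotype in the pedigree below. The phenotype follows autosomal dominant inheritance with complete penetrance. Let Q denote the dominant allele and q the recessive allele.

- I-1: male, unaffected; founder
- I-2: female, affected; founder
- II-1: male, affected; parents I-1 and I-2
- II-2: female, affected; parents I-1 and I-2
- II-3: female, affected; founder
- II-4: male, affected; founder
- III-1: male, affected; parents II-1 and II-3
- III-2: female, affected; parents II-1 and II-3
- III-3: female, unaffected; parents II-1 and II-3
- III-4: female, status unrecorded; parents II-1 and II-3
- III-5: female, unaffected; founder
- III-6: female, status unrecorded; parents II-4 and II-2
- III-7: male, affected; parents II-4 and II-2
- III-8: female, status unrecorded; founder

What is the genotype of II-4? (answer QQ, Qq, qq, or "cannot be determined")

II-4's phenotype allows QQ or Qq, and no parent or child forces a single allele at both positions; consistent genotype assignments exist with II-4 as QQ or Qq.

cannot be determined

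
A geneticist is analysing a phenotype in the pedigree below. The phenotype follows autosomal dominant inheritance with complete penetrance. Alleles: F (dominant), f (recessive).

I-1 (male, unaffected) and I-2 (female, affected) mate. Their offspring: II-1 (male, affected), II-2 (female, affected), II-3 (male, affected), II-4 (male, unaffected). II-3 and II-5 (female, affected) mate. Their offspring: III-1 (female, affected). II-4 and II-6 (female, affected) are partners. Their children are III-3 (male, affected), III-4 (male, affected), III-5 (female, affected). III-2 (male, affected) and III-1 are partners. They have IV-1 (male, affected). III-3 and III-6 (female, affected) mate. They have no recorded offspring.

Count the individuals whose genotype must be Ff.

7

Obligate heterozygotes: I-2 is affected so carries F and passed f to II-4 (ff), so I-2 is Ff; II-1 is affected so carries F and received f from I-1 (ff), so II-1 is Ff; II-2 is affected so carries F and received f from I-1 (ff), so II-2 is Ff; II-3 is affected so carries F and received f from I-1 (ff), so II-3 is Ff; III-3 is affected so carries F and received f from II-4 (ff), so III-3 is Ff; III-4 is affected so carries F and received f from II-4 (ff), so III-4 is Ff; III-5 is affected so carries F and received f from II-4 (ff), so III-5 is Ff.
Every other individual is either homozygous by phenotype or has at least one consistent homozygous assignment, so the count is 7.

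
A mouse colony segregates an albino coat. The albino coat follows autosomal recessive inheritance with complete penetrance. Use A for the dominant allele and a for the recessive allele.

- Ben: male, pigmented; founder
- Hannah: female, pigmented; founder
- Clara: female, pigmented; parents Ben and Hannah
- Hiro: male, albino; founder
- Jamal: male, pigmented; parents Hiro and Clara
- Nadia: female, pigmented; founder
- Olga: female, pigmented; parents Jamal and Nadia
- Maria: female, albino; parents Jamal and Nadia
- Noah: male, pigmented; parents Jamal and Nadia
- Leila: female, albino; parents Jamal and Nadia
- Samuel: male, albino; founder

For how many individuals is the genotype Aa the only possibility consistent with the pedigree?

Obligate heterozygotes: Jamal is pigmented so carries A and received a from Hiro (aa), so Jamal is Aa; Nadia is pigmented so carries A and passed a to Maria (aa), so Nadia is Aa.
Every other individual is either homozygous by phenotype or has at least one consistent homozygous assignment, so the count is 2.

2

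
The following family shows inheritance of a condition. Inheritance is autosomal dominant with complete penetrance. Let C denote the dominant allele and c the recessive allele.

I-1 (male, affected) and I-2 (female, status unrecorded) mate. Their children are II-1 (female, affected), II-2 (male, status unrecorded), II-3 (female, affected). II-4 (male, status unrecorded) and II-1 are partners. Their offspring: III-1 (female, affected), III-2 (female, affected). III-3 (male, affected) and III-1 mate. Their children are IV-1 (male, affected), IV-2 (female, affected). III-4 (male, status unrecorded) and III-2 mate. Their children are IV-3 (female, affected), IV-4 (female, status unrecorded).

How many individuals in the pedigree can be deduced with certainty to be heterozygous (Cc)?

No individual's genotype is forced to Cc by the pedigree, so the count is 0.

0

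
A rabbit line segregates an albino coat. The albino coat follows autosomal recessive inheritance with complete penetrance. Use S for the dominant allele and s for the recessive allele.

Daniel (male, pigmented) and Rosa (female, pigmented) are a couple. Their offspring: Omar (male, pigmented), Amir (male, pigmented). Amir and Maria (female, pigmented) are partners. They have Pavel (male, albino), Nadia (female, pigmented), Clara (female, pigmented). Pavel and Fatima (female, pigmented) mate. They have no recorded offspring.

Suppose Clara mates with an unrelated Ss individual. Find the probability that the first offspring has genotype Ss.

1/2

Amir is pigmented so carries S and passed s to Pavel (ss), so Amir is Ss.
Maria is pigmented so carries S and passed s to Pavel (ss), so Maria is Ss.
Clara is a pigmented offspring of Amir (Ss) × Maria (Ss), whose cross gives 1/4 SS : 1/2 Ss : 1/4 ss; conditioning on being pigmented, Clara is SS with probability 1/3, Ss with probability 2/3.
Summing over parental genotype combinations, P(offspring has genotype Ss) = 1/3·1/2 + 2/3·1/2 = 1/2.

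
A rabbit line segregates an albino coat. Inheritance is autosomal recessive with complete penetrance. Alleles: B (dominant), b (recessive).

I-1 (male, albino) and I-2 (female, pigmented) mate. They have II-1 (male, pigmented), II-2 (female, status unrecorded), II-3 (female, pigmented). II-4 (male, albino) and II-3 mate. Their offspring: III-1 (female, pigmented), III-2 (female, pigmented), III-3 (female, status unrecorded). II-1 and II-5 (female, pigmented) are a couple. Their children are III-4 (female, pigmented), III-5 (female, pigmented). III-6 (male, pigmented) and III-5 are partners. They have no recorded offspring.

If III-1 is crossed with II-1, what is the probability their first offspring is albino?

1/4

III-1 is pigmented so carries B and received b from II-4 (bb), so III-1 is Bb.
II-1 is pigmented so carries B and received b from I-1 (bb), so II-1 is Bb.
The cross gives 1/4 BB : 1/2 Bb : 1/4 bb, so P(offspring is albino) = 1/4.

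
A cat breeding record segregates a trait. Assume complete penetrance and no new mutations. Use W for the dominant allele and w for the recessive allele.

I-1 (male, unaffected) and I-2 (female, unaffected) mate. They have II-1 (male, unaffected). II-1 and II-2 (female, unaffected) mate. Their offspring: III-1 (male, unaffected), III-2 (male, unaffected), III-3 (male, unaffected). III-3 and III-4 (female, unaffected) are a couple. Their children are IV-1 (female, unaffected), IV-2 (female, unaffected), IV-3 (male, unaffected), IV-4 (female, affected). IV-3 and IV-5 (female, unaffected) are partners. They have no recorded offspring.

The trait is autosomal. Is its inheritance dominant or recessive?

recessive

III-3 and III-4 are both unaffected yet have an affected child IV-4. Under dominance, an affected child requires at least one affected parent, so the trait cannot be dominant.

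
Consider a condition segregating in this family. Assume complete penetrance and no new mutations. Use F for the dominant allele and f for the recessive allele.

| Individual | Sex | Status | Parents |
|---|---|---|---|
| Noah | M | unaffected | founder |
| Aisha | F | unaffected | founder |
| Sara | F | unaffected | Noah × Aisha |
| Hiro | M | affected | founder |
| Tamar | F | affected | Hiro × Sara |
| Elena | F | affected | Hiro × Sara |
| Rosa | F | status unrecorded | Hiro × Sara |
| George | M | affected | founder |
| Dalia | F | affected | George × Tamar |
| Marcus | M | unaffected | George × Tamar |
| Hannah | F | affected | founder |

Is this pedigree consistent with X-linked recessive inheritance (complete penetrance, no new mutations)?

Under X-linked recessive, Marcus (unaffected, male) cannot arise from George (affected) × Tamar (affected).

No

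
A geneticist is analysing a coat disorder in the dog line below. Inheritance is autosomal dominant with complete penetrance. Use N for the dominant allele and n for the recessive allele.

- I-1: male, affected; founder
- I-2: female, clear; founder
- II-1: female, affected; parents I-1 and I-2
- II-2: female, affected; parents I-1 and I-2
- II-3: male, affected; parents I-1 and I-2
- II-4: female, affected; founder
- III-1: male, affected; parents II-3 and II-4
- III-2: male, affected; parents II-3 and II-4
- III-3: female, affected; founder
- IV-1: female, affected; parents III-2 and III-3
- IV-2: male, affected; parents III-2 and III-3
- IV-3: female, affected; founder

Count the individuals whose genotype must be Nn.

3

Obligate heterozygotes: II-1 is affected so carries N and received n from I-2 (nn), so II-1 is Nn; II-2 is affected so carries N and received n from I-2 (nn), so II-2 is Nn; II-3 is affected so carries N and received n from I-2 (nn), so II-3 is Nn.
Every other individual is either homozygous by phenotype or has at least one consistent homozygous assignment, so the count is 3.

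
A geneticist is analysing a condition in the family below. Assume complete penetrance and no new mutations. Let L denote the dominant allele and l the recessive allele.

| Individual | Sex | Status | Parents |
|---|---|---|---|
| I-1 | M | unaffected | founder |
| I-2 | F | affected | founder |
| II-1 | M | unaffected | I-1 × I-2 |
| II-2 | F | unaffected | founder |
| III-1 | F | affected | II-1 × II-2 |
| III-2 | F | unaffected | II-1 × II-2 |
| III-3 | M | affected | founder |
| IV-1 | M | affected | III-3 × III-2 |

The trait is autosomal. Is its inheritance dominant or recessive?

recessive

II-1 and II-2 are both unaffected yet have an affected child III-1. Under dominance, an affected child requires at least one affected parent, so the trait cannot be dominant.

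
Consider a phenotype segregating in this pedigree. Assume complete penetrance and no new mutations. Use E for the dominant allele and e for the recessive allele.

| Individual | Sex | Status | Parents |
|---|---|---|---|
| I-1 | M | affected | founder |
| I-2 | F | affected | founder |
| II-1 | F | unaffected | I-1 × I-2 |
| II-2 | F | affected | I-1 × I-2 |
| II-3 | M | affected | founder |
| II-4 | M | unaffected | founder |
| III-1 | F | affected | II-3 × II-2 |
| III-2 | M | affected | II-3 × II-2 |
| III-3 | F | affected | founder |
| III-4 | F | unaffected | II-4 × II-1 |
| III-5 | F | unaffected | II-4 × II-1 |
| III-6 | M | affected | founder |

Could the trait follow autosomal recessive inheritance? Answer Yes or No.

No

Under autosomal recessive, II-1 (unaffected, female) cannot arise from I-1 (affected) × I-2 (affected).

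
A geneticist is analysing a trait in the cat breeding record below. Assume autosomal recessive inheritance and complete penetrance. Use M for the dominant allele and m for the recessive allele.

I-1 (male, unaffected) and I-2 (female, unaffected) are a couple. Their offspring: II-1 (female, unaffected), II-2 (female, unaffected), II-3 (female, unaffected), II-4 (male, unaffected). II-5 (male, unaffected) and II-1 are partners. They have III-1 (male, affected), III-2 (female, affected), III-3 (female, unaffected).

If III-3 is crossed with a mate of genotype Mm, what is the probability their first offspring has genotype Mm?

1/2

II-5 is unaffected so carries M and passed m to III-1 (mm), so II-5 is Mm.
II-1 is unaffected so carries M and passed m to III-1 (mm), so II-1 is Mm.
III-3 is an unaffected offspring of II-5 (Mm) × II-1 (Mm), whose cross gives 1/4 MM : 1/2 Mm : 1/4 mm; conditioning on being unaffected, III-3 is MM with probability 1/3, Mm with probability 2/3.
Summing over parental genotype combinations, P(offspring has genotype Mm) = 1/3·1/2 + 2/3·1/2 = 1/2.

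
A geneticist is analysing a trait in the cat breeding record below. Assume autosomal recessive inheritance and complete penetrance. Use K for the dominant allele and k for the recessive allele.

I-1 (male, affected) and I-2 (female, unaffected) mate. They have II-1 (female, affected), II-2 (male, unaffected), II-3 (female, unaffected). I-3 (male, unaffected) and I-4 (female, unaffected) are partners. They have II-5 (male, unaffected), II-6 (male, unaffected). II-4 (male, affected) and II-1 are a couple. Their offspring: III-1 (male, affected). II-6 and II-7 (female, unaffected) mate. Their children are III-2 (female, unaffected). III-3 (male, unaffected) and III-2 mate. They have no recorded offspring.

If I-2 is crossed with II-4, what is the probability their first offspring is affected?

I-2 is unaffected so carries K and passed k to II-1 (kk), so I-2 is Kk.
II-4 is affected, so II-4 is kk.
The cross gives 1/2 Kk : 1/2 kk, so P(offspring is affected) = 1/2.

1/2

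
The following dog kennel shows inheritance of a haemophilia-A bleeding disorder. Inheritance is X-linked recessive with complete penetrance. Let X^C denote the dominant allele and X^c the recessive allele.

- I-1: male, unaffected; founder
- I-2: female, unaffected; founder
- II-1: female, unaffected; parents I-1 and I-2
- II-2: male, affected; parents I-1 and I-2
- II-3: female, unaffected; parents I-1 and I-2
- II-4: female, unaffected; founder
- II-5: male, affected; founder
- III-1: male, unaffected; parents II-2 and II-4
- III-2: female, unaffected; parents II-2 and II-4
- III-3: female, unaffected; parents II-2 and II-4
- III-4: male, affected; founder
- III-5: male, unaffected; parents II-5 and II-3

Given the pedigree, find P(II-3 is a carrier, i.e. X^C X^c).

1/3

I-1 is unaffected, so I-1 is X^C Y.
I-2 is unaffected so carries C and passed c to II-2 (X^c Y), so I-2 is X^C X^c.
Their cross gives offspring ratios 1/2 X^C X^C : 1/2 X^C X^c. Conditioning on II-3 being unaffected, P(X^C X^c) = 1/2 / 1 = 1/2 before taking II-3's own offspring into account.
II-5 is affected, so II-5 is X^c Y.
Now use II-3's offspring. Probability of each recorded status — unaffected son III-5: 1/2 if II-3 is X^C X^c, 1 if X^C X^C.
Bayes: P(X^C X^c) = 1/2·1/2 / (1/2·1/2 + 1/2·1) = 1/3.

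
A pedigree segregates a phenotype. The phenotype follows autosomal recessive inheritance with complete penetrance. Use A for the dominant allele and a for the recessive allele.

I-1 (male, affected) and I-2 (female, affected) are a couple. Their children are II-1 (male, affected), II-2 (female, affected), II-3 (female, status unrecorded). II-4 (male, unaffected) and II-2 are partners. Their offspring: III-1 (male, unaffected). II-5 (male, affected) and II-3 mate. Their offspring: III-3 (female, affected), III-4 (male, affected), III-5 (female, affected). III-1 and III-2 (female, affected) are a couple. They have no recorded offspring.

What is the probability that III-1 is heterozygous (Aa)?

1

III-1 is unaffected so carries A and received a from II-2 (aa), so III-1 is Aa, giving P(Aa) = 1.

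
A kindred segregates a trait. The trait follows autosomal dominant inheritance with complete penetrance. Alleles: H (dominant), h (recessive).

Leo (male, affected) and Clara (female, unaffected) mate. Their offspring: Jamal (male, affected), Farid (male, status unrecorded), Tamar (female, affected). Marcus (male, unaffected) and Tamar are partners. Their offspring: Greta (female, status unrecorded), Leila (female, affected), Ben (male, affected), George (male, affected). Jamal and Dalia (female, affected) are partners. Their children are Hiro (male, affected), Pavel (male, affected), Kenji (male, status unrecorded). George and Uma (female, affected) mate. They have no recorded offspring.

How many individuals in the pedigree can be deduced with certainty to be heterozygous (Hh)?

Obligate heterozygotes: Jamal is affected so carries H and received h from Clara (hh), so Jamal is Hh; Tamar is affected so carries H and received h from Clara (hh), so Tamar is Hh; Leila is affected so carries H and received h from Marcus (hh), so Leila is Hh; Ben is affected so carries H and received h from Marcus (hh), so Ben is Hh; George is affected so carries H and received h from Marcus (hh), so George is Hh.
Every other individual is either homozygous by phenotype or has at least one consistent homozygous assignment, so the count is 5.

5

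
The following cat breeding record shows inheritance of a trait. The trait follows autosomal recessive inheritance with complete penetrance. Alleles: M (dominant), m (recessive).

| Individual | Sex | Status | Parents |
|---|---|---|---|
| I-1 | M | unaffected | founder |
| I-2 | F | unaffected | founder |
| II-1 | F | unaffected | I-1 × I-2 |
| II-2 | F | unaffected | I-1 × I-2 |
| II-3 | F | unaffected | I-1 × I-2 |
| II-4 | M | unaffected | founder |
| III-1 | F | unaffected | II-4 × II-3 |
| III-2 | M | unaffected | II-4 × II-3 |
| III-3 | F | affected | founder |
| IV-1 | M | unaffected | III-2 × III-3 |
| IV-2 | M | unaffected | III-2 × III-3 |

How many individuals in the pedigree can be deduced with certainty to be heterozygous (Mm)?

2

Obligate heterozygotes: IV-1 is unaffected so carries M and received m from III-3 (mm), so IV-1 is Mm; IV-2 is unaffected so carries M and received m from III-3 (mm), so IV-2 is Mm.
Every other individual is either homozygous by phenotype or has at least one consistent homozygous assignment, so the count is 2.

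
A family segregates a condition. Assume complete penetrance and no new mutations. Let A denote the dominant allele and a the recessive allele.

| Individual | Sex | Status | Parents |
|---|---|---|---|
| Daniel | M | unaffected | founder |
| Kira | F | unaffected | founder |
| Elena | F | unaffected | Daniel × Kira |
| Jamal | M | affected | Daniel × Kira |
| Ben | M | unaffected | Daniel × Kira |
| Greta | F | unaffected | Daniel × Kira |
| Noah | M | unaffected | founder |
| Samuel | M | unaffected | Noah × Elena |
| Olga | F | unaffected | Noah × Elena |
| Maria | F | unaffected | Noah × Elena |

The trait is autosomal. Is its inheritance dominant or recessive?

Daniel and Kira are both unaffected yet have an affected child Jamal. Under dominance, an affected child requires at least one affected parent, so the trait cannot be dominant.

recessive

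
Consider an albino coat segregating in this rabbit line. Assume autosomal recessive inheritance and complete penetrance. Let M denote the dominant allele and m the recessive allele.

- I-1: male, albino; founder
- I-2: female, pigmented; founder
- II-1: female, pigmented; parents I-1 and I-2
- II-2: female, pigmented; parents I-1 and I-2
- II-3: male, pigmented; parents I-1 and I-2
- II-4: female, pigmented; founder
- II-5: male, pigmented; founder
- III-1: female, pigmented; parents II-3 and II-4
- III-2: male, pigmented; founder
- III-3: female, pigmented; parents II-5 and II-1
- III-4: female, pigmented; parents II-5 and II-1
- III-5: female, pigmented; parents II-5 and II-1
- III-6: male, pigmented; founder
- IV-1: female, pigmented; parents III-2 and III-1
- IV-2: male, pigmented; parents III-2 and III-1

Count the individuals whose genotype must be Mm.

Obligate heterozygotes: II-1 is pigmented so carries M and received m from I-1 (mm), so II-1 is Mm; II-2 is pigmented so carries M and received m from I-1 (mm), so II-2 is Mm; II-3 is pigmented so carries M and received m from I-1 (mm), so II-3 is Mm.
Every other individual is either homozygous by phenotype or has at least one consistent homozygous assignment, so the count is 3.

3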